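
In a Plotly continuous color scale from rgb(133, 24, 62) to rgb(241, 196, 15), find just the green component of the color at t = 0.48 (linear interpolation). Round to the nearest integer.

G = 24 + 0.48 × (196 − 24) = 106.56 → 107

107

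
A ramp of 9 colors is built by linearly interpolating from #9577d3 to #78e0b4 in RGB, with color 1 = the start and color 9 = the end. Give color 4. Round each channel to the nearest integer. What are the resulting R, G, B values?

With 9 swatches and endpoints inclusive, swatch 4 sits at t = (4 − 1)/(9 − 1) = 3/8 ≈ 0.375.
#9577d3 → (149, 119, 211); #78e0b4 → (120, 224, 180).
R = 149 + 0.375 × (120 − 149) = 138.125 → 138
G = 119 + 0.375 × (224 − 119) = 158.375 → 158
B = 211 + 0.375 × (180 − 211) = 199.375 → 199

(138, 158, 199)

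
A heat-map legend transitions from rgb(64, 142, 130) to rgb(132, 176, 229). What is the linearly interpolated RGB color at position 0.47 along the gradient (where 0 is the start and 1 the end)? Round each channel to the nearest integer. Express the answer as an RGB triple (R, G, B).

R = 64 + 0.47 × (132 − 64) = 64 + 0.47 × 68 = 95.96 → 96
G = 142 + 0.47 × (176 − 142) = 142 + 0.47 × 34 = 157.98 → 158
B = 130 + 0.47 × (229 − 130) = 130 + 0.47 × 99 = 176.53 → 177

(96, 158, 177)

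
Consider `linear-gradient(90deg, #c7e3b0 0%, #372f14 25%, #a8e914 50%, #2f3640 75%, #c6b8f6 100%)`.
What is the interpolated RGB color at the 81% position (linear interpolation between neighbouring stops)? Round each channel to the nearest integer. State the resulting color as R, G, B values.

81% lies between the 75% and 100% stops, so the local fraction is t = (81 − 75)/(100 − 75) = 6/25 ≈ 0.24.
#2f3640 → (47, 54, 64); #c6b8f6 → (198, 184, 246).
R = 47 + 0.24 × (198 − 47) = 83.24 → 83
G = 54 + 0.24 × (184 − 54) = 85.2 → 85
B = 64 + 0.24 × (246 − 64) = 107.68 → 108

(83, 85, 108)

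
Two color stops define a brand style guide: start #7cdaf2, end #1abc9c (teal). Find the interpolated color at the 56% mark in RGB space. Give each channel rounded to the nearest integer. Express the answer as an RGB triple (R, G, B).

#7cdaf2 → (124, 218, 242); #1abc9c → (26, 188, 156).
56% corresponds to t = 0.56.
R = 124 + 0.56 × (26 − 124) = 124 + 0.56 × -98 = 69.12 → 69
G = 218 + 0.56 × (188 − 218) = 218 + 0.56 × -30 = 201.2 → 201
B = 242 + 0.56 × (156 − 242) = 242 + 0.56 × -86 = 193.84 → 194

(69, 201, 194)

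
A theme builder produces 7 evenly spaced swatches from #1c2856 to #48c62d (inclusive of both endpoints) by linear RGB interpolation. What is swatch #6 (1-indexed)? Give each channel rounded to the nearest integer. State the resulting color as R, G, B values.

(65, 172, 52)

With 7 swatches and endpoints inclusive, swatch 6 sits at t = (6 − 1)/(7 − 1) = 5/6 ≈ 0.8333.
#1c2856 → (28, 40, 86); #48c62d → (72, 198, 45).
R = 28 + 0.8333 × (72 − 28) = 64.665 → 65
G = 40 + 0.8333 × (198 − 40) = 171.661 → 172
B = 86 + 0.8333 × (45 − 86) = 51.835 → 52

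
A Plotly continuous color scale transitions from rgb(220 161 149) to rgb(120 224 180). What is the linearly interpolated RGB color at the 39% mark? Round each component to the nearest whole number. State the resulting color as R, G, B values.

(181, 186, 161)

39% corresponds to t = 0.39.
R = 220 + 0.39 × (120 − 220) = 220 + 0.39 × -100 = 181 → 181
G = 161 + 0.39 × (224 − 161) = 161 + 0.39 × 63 = 185.57 → 186
B = 149 + 0.39 × (180 − 149) = 149 + 0.39 × 31 = 161.09 → 161
So the blended color is (181, 186, 161), about #b5baa1.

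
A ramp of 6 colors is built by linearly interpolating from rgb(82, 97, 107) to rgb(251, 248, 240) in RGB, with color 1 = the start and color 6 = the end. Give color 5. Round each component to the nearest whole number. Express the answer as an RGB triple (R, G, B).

With 6 swatches and endpoints inclusive, swatch 5 sits at t = (5 − 1)/(6 − 1) = 4/5 ≈ 0.8.
R = 82 + 0.8 × (251 − 82) = 217.2 → 217
G = 97 + 0.8 × (248 − 97) = 217.8 → 218
B = 107 + 0.8 × (240 − 107) = 213.4 → 213

(217, 218, 213)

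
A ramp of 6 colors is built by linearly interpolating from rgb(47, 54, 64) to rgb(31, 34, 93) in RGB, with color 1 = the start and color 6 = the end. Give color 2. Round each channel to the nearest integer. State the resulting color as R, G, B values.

With 6 swatches and endpoints inclusive, swatch 2 sits at t = (2 − 1)/(6 − 1) = 1/5 ≈ 0.2.
R = 47 + 0.2 × (31 − 47) = 43.8 → 44
G = 54 + 0.2 × (34 − 54) = 50 → 50
B = 64 + 0.2 × (93 − 64) = 69.8 → 70

(44, 50, 70)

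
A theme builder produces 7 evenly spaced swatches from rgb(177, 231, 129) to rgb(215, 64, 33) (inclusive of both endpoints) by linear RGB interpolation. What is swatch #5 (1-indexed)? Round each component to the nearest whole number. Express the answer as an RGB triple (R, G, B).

(202, 120, 65)

With 7 swatches and endpoints inclusive, swatch 5 sits at t = (5 − 1)/(7 − 1) = 4/6 ≈ 0.6667.
R = 177 + 0.6667 × (215 − 177) = 202.335 → 202
G = 231 + 0.6667 × (64 − 231) = 119.661 → 120
B = 129 + 0.6667 × (33 − 129) = 64.997 → 65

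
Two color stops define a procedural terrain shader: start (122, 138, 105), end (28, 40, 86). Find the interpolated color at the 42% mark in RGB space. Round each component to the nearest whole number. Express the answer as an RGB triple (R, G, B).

42% corresponds to t = 0.42.
R = 122 + 0.42 × (28 − 122) = 122 + 0.42 × -94 = 82.52 → 83
G = 138 + 0.42 × (40 − 138) = 138 + 0.42 × -98 = 96.84 → 97
B = 105 + 0.42 × (86 − 105) = 105 + 0.42 × -19 = 97.02 → 97

(83, 97, 97)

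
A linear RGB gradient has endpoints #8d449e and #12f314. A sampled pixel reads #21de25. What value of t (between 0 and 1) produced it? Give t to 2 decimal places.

Invert the lerp on the G channel (largest span, 175): t = (222 − 68) / (243 − 68) = 154/175 = 0.88.
Check on R: (33 − 141)/(18 − 141) = 0.878 ✓

0.88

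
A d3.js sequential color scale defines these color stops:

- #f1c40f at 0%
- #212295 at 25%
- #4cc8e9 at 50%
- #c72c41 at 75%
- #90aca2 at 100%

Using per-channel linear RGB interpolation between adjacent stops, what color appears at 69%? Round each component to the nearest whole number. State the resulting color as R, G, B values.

69% lies between the 50% and 75% stops, so the local fraction is t = (69 − 50)/(75 − 50) = 19/25 ≈ 0.76.
#4cc8e9 → (76, 200, 233); #c72c41 → (199, 44, 65).
R = 76 + 0.76 × (199 − 76) = 169.48 → 169
G = 200 + 0.76 × (44 − 200) = 81.44 → 81
B = 233 + 0.76 × (65 − 233) = 105.32 → 105

(169, 81, 105)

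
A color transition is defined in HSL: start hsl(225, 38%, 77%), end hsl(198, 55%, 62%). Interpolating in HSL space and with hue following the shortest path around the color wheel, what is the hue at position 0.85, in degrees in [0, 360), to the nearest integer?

Hue arc: Δh = 198 − 225 = -27° (|Δh| ≤ 180, already the shorter path).
H = 225 + 0.85 × (-27) = 202.05 → 202°

202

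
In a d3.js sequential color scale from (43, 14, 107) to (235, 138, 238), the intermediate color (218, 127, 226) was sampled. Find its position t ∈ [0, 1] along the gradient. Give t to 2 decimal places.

0.91

Invert the lerp on the R channel (largest span, 192): t = (218 − 43) / (235 − 43) = 175/192 = 0.91146.
Check on G: (127 − 14)/(138 − 14) = 0.9113 ✓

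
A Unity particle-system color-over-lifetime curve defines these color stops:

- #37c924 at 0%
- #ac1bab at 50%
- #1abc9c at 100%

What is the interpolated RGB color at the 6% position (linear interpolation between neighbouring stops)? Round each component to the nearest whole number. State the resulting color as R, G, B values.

(69, 180, 52)

6% lies between the 0% and 50% stops, so the local fraction is t = (6 − 0)/(50 − 0) = 6/50 ≈ 0.12.
#37c924 → (55, 201, 36); #ac1bab → (172, 27, 171).
R = 55 + 0.12 × (172 − 55) = 69.04 → 69
G = 201 + 0.12 × (27 − 201) = 180.12 → 180
B = 36 + 0.12 × (171 − 36) = 52.2 → 52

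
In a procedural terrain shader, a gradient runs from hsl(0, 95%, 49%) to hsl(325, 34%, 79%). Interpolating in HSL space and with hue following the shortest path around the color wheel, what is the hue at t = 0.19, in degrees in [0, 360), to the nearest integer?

353

Hue: 325 − 0 = 325°, but |325| > 180 so the shorter arc goes the other way: Δh = 325 − 360 = -35°.
H = 0 + 0.19 × (-35) = -6.65 → -7 → -7 mod 360 = 353°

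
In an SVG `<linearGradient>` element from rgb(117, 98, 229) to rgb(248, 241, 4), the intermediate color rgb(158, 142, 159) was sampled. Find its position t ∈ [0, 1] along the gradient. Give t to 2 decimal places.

Invert the lerp on the B channel (largest span, 225): t = (159 − 229) / (4 − 229) = -70/-225 = 0.31111.
Check on R: (158 − 117)/(248 − 117) = 0.313 ✓

0.31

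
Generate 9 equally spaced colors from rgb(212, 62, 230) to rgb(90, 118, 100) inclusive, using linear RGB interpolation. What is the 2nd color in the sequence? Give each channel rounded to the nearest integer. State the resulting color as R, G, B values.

(197, 69, 214)

With 9 swatches and endpoints inclusive, swatch 2 sits at t = (2 − 1)/(9 − 1) = 1/8 ≈ 0.125.
R = 212 + 0.125 × (90 − 212) = 196.75 → 197
G = 62 + 0.125 × (118 − 62) = 69 → 69
B = 230 + 0.125 × (100 − 230) = 213.75 → 214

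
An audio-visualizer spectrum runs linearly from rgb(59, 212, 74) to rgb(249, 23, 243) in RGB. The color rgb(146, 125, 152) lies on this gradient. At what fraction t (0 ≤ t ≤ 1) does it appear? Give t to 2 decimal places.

Invert the lerp on the R channel (largest span, 190): t = (146 − 59) / (249 − 59) = 87/190 = 0.45789.
Check on G: (125 − 212)/(23 − 212) = 0.4603 ✓

0.46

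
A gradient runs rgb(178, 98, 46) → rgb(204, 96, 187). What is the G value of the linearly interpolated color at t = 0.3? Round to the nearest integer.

97

G = 98 + 0.3 × (96 − 98) = 97.4 → 97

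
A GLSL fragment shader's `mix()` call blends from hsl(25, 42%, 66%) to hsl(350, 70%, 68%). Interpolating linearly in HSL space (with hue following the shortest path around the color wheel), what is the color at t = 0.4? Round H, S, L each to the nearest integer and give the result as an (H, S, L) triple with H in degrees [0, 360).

(11, 53, 67)

Hue: 350 − 25 = 325°, but |325| > 180 so the shorter arc goes the other way: Δh = 325 − 360 = -35°.
H = 25 + 0.4 × (-35) = 11 → 11°
S = 42 + 0.4 × (70 − 42) = 53.2 → 53%
L = 66 + 0.4 × (68 − 66) = 66.8 → 67%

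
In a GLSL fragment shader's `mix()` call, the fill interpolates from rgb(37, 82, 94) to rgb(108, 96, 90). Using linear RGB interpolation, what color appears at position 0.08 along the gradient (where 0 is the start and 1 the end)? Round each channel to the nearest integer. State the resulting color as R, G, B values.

(43, 83, 94)

R = 37 + 0.08 × (108 − 37) = 37 + 0.08 × 71 = 42.68 → 43
G = 82 + 0.08 × (96 − 82) = 82 + 0.08 × 14 = 83.12 → 83
B = 94 + 0.08 × (90 − 94) = 94 + 0.08 × -4 = 93.68 → 94
So the blended color is (43, 83, 94), about #2b535e.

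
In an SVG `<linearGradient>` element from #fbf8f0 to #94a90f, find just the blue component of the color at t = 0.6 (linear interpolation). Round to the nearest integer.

B₁ = 240 (from #fbf8f0), B₂ = 15 (from #94a90f).
B = 240 + 0.6 × (15 − 240) = 105 → 105

105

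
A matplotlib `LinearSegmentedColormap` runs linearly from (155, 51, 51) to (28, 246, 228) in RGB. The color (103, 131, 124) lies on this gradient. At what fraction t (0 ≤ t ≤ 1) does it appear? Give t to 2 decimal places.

Invert the lerp on the G channel (largest span, 195): t = (131 − 51) / (246 − 51) = 80/195 = 0.41026.
Check on R: (103 − 155)/(28 − 155) = 0.4094 ✓

0.41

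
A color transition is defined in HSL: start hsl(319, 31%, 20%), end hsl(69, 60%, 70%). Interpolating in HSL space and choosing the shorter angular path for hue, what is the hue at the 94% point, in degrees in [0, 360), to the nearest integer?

62

Hue: 69 − 319 = -250°, but |-250| > 180 so the shorter arc goes the other way: Δh = -250 + 360 = 110°.
H = 319 + 0.94 × (110) = 422.4 → 422 → 422 mod 360 = 62°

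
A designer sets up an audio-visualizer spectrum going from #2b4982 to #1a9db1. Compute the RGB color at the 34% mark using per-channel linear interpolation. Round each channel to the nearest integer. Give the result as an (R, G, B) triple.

#2b4982 → (43, 73, 130); #1a9db1 → (26, 157, 177).
34% corresponds to t = 0.34.
R = 43 + 0.34 × (26 − 43) = 43 + 0.34 × -17 = 37.22 → 37
G = 73 + 0.34 × (157 − 73) = 73 + 0.34 × 84 = 101.56 → 102
B = 130 + 0.34 × (177 − 130) = 130 + 0.34 × 47 = 145.98 → 146

(37, 102, 146)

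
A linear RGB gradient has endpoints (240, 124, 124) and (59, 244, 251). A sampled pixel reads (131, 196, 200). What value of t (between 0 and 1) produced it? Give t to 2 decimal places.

Invert the lerp on the R channel (largest span, 181): t = (131 − 240) / (59 − 240) = -109/-181 = 0.60221.
Check on G: (196 − 124)/(244 − 124) = 0.6 ✓

0.60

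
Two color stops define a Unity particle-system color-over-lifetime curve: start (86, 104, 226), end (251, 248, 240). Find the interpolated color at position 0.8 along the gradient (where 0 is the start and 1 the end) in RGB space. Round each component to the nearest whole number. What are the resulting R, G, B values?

R = 86 + 0.8 × (251 − 86) = 86 + 0.8 × 165 = 218 → 218
G = 104 + 0.8 × (248 − 104) = 104 + 0.8 × 144 = 219.2 → 219
B = 226 + 0.8 × (240 − 226) = 226 + 0.8 × 14 = 237.2 → 237

(218, 219, 237)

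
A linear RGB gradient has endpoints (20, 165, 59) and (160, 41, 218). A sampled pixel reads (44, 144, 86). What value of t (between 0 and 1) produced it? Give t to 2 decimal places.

Invert the lerp on the B channel (largest span, 159): t = (86 − 59) / (218 − 59) = 27/159 = 0.16981.
Check on R: (44 − 20)/(160 − 20) = 0.1714 ✓

0.17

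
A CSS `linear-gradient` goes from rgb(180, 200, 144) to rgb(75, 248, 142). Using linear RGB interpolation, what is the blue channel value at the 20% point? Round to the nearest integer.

B = 144 + 0.2 × (142 − 144) = 143.6 → 144

144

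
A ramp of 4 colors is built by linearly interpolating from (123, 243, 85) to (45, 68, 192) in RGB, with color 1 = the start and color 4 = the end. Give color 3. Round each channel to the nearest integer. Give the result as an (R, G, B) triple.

(71, 126, 156)

With 4 swatches and endpoints inclusive, swatch 3 sits at t = (3 − 1)/(4 − 1) = 2/3 ≈ 0.6667.
R = 123 + 0.6667 × (45 − 123) = 70.997 → 71
G = 243 + 0.6667 × (68 − 243) = 126.328 → 126
B = 85 + 0.6667 × (192 − 85) = 156.337 → 156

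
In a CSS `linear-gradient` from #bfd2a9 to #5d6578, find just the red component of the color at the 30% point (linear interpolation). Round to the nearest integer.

162

R₁ = 191 (from #bfd2a9), R₂ = 93 (from #5d6578).
R = 191 + 0.3 × (93 − 191) = 161.6 → 162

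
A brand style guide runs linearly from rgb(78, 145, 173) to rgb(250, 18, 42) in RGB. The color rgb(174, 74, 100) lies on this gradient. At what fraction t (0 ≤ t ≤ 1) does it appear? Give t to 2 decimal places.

Invert the lerp on the R channel (largest span, 172): t = (174 − 78) / (250 − 78) = 96/172 = 0.55814.
Check on G: (74 − 145)/(18 − 145) = 0.5591 ✓

0.56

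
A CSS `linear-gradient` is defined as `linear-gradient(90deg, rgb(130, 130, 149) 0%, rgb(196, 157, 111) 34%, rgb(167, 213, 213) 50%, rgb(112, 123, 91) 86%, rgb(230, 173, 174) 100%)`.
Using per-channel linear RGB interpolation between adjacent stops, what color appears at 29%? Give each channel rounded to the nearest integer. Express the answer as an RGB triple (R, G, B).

29% lies between the 0% and 34% stops, so the local fraction is t = (29 − 0)/(34 − 0) = 29/34 ≈ 0.8529.
R = 130 + 0.8529 × (196 − 130) = 186.291 → 186
G = 130 + 0.8529 × (157 − 130) = 153.028 → 153
B = 149 + 0.8529 × (111 − 149) = 116.59 → 117

(186, 153, 117)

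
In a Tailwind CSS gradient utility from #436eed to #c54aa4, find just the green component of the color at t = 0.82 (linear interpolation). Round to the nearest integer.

80

G₁ = 110 (from #436eed), G₂ = 74 (from #c54aa4).
G = 110 + 0.82 × (74 − 110) = 80.48 → 80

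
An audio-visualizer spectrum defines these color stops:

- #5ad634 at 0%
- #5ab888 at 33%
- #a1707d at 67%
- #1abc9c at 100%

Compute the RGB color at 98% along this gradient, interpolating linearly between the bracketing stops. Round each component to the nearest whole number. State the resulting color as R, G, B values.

(34, 183, 154)

98% lies between the 67% and 100% stops, so the local fraction is t = (98 − 67)/(100 − 67) = 31/33 ≈ 0.9394.
#a1707d → (161, 112, 125); #1abc9c → (26, 188, 156).
R = 161 + 0.9394 × (26 − 161) = 34.181 → 34
G = 112 + 0.9394 × (188 − 112) = 183.394 → 183
B = 125 + 0.9394 × (156 − 125) = 154.121 → 154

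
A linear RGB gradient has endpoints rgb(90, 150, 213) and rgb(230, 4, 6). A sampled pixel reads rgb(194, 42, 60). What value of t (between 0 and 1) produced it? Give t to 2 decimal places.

0.74

Invert the lerp on the B channel (largest span, 207): t = (60 − 213) / (6 − 213) = -153/-207 = 0.73913.
Check on R: (194 − 90)/(230 − 90) = 0.7429 ✓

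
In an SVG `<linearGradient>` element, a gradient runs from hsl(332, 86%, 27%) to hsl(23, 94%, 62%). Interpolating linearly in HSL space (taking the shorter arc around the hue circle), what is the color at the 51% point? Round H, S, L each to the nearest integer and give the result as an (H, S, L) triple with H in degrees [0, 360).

(358, 90, 45)

Hue: 23 − 332 = -309°, but |-309| > 180 so the shorter arc goes the other way: Δh = -309 + 360 = 51°.
H = 332 + 0.51 × (51) = 358.01 → 358°
S = 86 + 0.51 × (94 − 86) = 90.08 → 90%
L = 27 + 0.51 × (62 − 27) = 44.85 → 45%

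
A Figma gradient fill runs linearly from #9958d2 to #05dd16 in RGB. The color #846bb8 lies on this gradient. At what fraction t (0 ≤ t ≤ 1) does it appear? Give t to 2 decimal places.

0.14

Invert the lerp on the B channel (largest span, 188): t = (184 − 210) / (22 − 210) = -26/-188 = 0.1383.
Check on R: (132 − 153)/(5 − 153) = 0.1419 ✓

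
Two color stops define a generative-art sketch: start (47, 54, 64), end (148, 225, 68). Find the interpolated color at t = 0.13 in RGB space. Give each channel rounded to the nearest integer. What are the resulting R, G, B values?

R = 47 + 0.13 × (148 − 47) = 47 + 0.13 × 101 = 60.13 → 60
G = 54 + 0.13 × (225 − 54) = 54 + 0.13 × 171 = 76.23 → 76
B = 64 + 0.13 × (68 − 64) = 64 + 0.13 × 4 = 64.52 → 65

(60, 76, 65)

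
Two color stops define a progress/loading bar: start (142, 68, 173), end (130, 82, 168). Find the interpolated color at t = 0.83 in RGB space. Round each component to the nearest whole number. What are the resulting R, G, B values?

(132, 80, 169)

R = 142 + 0.83 × (130 − 142) = 142 + 0.83 × -12 = 132.04 → 132
G = 68 + 0.83 × (82 − 68) = 68 + 0.83 × 14 = 79.62 → 80
B = 173 + 0.83 × (168 − 173) = 173 + 0.83 × -5 = 168.85 → 169
So the blended color is (132, 80, 169), about #8450a9.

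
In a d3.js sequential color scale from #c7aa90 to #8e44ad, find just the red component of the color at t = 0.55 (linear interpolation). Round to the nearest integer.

168

R₁ = 199 (from #c7aa90), R₂ = 142 (from #8e44ad).
R = 199 + 0.55 × (142 − 199) = 167.65 → 168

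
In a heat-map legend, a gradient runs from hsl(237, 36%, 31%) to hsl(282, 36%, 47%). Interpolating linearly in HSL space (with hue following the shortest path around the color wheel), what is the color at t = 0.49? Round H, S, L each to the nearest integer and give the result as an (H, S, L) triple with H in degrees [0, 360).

Hue arc: Δh = 282 − 237 = 45° (|Δh| ≤ 180, already the shorter path).
H = 237 + 0.49 × (45) = 259.05 → 259°
S = 36 + 0.49 × (36 − 36) = 36 → 36%
L = 31 + 0.49 × (47 − 31) = 38.84 → 39%

(259, 36, 39)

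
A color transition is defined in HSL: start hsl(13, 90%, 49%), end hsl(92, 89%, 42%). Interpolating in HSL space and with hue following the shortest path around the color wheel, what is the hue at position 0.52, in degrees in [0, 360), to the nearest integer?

Hue arc: Δh = 92 − 13 = 79° (|Δh| ≤ 180, already the shorter path).
H = 13 + 0.52 × (79) = 54.08 → 54°

54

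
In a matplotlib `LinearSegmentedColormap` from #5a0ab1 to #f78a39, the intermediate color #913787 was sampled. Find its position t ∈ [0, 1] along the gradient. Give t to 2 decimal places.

0.35

Invert the lerp on the R channel (largest span, 157): t = (145 − 90) / (247 − 90) = 55/157 = 0.35032.
Check on G: (55 − 10)/(138 − 10) = 0.3516 ✓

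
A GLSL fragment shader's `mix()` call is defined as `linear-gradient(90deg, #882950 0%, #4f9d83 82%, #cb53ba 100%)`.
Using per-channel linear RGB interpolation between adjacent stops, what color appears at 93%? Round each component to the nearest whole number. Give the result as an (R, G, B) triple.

(155, 112, 165)

93% lies between the 82% and 100% stops, so the local fraction is t = (93 − 82)/(100 − 82) = 11/18 ≈ 0.6111.
#4f9d83 → (79, 157, 131); #cb53ba → (203, 83, 186).
R = 79 + 0.6111 × (203 − 79) = 154.776 → 155
G = 157 + 0.6111 × (83 − 157) = 111.779 → 112
B = 131 + 0.6111 × (186 − 131) = 164.611 → 165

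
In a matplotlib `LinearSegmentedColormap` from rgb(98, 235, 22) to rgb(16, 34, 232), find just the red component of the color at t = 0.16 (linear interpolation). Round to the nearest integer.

85

R = 98 + 0.16 × (16 − 98) = 84.88 → 85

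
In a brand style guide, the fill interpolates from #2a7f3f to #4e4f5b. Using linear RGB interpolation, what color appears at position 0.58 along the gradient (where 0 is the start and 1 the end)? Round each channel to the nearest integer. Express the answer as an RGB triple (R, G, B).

#2a7f3f → (42, 127, 63); #4e4f5b → (78, 79, 91).
R = 42 + 0.58 × (78 − 42) = 42 + 0.58 × 36 = 62.88 → 63
G = 127 + 0.58 × (79 − 127) = 127 + 0.58 × -48 = 99.16 → 99
B = 63 + 0.58 × (91 − 63) = 63 + 0.58 × 28 = 79.24 → 79

(63, 99, 79)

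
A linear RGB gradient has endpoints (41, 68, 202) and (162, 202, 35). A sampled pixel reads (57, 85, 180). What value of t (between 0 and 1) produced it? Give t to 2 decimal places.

Invert the lerp on the B channel (largest span, 167): t = (180 − 202) / (35 − 202) = -22/-167 = 0.13174.
Check on R: (57 − 41)/(162 − 41) = 0.1322 ✓

0.13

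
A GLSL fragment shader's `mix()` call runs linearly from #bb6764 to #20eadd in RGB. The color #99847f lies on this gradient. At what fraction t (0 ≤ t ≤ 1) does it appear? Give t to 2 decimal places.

0.22

Invert the lerp on the R channel (largest span, 155): t = (153 − 187) / (32 − 187) = -34/-155 = 0.21935.
Check on G: (132 − 103)/(234 − 103) = 0.2214 ✓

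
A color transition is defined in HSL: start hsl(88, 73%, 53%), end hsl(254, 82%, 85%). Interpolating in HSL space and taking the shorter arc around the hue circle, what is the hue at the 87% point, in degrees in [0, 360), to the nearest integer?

232

Hue arc: Δh = 254 − 88 = 166° (|Δh| ≤ 180, already the shorter path).
H = 88 + 0.87 × (166) = 232.42 → 232°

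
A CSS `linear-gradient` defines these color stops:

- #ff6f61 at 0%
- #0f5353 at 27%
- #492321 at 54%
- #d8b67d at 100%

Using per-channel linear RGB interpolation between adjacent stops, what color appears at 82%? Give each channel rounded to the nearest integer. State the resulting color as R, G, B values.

(160, 124, 89)

82% lies between the 54% and 100% stops, so the local fraction is t = (82 − 54)/(100 − 54) = 28/46 ≈ 0.6087.
#492321 → (73, 35, 33); #d8b67d → (216, 182, 125).
R = 73 + 0.6087 × (216 − 73) = 160.044 → 160
G = 35 + 0.6087 × (182 − 35) = 124.479 → 124
B = 33 + 0.6087 × (125 − 33) = 89 → 89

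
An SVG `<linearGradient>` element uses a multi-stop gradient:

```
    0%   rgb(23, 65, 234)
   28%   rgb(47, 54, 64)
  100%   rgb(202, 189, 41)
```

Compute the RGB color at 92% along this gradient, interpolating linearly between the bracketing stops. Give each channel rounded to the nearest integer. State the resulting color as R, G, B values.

(185, 174, 44)

92% lies between the 28% and 100% stops, so the local fraction is t = (92 − 28)/(100 − 28) = 64/72 ≈ 0.8889.
R = 47 + 0.8889 × (202 − 47) = 184.78 → 185
G = 54 + 0.8889 × (189 − 54) = 174.002 → 174
B = 64 + 0.8889 × (41 − 64) = 43.555 → 44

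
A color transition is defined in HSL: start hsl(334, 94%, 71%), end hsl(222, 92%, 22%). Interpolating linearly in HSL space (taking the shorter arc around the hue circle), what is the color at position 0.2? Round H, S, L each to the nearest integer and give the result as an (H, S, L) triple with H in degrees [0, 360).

(312, 94, 61)

Hue arc: Δh = 222 − 334 = -112° (|Δh| ≤ 180, already the shorter path).
H = 334 + 0.2 × (-112) = 311.6 → 312°
S = 94 + 0.2 × (92 − 94) = 93.6 → 94%
L = 71 + 0.2 × (22 − 71) = 61.2 → 61%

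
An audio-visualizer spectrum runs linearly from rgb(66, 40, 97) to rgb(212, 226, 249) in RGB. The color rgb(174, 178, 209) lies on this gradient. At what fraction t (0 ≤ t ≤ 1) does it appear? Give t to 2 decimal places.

0.74

Invert the lerp on the G channel (largest span, 186): t = (178 − 40) / (226 − 40) = 138/186 = 0.74194.
Check on R: (174 − 66)/(212 − 66) = 0.7397 ✓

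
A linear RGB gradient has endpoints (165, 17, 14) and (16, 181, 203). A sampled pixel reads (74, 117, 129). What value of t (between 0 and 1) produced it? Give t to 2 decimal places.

Invert the lerp on the B channel (largest span, 189): t = (129 − 14) / (203 − 14) = 115/189 = 0.60847.
Check on R: (74 − 165)/(16 − 165) = 0.6107 ✓

0.61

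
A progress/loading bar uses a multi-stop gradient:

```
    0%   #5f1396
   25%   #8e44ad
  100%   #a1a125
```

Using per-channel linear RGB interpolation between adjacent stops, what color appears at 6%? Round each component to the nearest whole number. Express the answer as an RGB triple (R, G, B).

(106, 31, 156)

6% lies between the 0% and 25% stops, so the local fraction is t = (6 − 0)/(25 − 0) = 6/25 ≈ 0.24.
#5f1396 → (95, 19, 150); #8e44ad → (142, 68, 173).
R = 95 + 0.24 × (142 − 95) = 106.28 → 106
G = 19 + 0.24 × (68 − 19) = 30.76 → 31
B = 150 + 0.24 × (173 − 150) = 155.52 → 156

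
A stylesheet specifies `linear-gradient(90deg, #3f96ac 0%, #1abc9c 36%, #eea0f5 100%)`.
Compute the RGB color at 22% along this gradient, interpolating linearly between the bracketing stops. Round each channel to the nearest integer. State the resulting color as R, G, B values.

(40, 173, 162)

22% lies between the 0% and 36% stops, so the local fraction is t = (22 − 0)/(36 − 0) = 22/36 ≈ 0.6111.
#3f96ac → (63, 150, 172); #1abc9c → (26, 188, 156).
R = 63 + 0.6111 × (26 − 63) = 40.389 → 40
G = 150 + 0.6111 × (188 − 150) = 173.222 → 173
B = 172 + 0.6111 × (156 − 172) = 162.222 → 162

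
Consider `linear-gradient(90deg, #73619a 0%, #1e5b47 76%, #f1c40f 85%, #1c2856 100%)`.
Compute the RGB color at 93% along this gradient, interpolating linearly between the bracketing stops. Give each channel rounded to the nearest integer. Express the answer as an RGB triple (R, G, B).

93% lies between the 85% and 100% stops, so the local fraction is t = (93 − 85)/(100 − 85) = 8/15 ≈ 0.5333.
#f1c40f → (241, 196, 15); #1c2856 → (28, 40, 86).
R = 241 + 0.5333 × (28 − 241) = 127.407 → 127
G = 196 + 0.5333 × (40 − 196) = 112.805 → 113
B = 15 + 0.5333 × (86 − 15) = 52.864 → 53

(127, 113, 53)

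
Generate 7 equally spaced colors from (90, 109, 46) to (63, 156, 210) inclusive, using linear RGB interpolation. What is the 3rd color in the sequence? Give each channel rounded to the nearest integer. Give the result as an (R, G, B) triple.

With 7 swatches and endpoints inclusive, swatch 3 sits at t = (3 − 1)/(7 − 1) = 2/6 ≈ 0.3333.
R = 90 + 0.3333 × (63 − 90) = 81.001 → 81
G = 109 + 0.3333 × (156 − 109) = 124.665 → 125
B = 46 + 0.3333 × (210 − 46) = 100.661 → 101

(81, 125, 101)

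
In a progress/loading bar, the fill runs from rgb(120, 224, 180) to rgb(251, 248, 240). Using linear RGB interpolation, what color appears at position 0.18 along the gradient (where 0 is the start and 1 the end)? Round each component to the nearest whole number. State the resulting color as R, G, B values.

R = 120 + 0.18 × (251 − 120) = 120 + 0.18 × 131 = 143.58 → 144
G = 224 + 0.18 × (248 − 224) = 224 + 0.18 × 24 = 228.32 → 228
B = 180 + 0.18 × (240 − 180) = 180 + 0.18 × 60 = 190.8 → 191
So the blended color is (144, 228, 191), about #90e4bf.

(144, 228, 191)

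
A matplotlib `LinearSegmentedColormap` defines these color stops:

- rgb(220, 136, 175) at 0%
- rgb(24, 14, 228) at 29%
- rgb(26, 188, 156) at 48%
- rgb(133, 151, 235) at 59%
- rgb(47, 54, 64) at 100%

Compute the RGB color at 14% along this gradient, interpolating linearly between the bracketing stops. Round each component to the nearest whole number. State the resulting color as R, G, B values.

14% lies between the 0% and 29% stops, so the local fraction is t = (14 − 0)/(29 − 0) = 14/29 ≈ 0.4828.
R = 220 + 0.4828 × (24 − 220) = 125.371 → 125
G = 136 + 0.4828 × (14 − 136) = 77.098 → 77
B = 175 + 0.4828 × (228 − 175) = 200.588 → 201

(125, 77, 201)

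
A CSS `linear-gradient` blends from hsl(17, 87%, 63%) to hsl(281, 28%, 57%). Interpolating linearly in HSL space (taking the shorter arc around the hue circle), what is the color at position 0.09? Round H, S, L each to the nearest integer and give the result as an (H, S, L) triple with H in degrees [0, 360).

(8, 82, 62)

Hue: 281 − 17 = 264°, but |264| > 180 so the shorter arc goes the other way: Δh = 264 − 360 = -96°.
H = 17 + 0.09 × (-96) = 8.36 → 8°
S = 87 + 0.09 × (28 − 87) = 81.69 → 82%
L = 63 + 0.09 × (57 − 63) = 62.46 → 62%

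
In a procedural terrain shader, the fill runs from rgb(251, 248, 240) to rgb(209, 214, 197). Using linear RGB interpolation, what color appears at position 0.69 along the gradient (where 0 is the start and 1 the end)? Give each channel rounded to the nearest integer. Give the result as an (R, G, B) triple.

(222, 225, 210)

R = 251 + 0.69 × (209 − 251) = 251 + 0.69 × -42 = 222.02 → 222
G = 248 + 0.69 × (214 − 248) = 248 + 0.69 × -34 = 224.54 → 225
B = 240 + 0.69 × (197 − 240) = 240 + 0.69 × -43 = 210.33 → 210
So the blended color is (222, 225, 210), about #dee1d2.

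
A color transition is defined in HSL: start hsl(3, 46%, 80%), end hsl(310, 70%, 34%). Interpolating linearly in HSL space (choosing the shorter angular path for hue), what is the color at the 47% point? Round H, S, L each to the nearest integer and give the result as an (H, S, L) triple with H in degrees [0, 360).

Hue: 310 − 3 = 307°, but |307| > 180 so the shorter arc goes the other way: Δh = 307 − 360 = -53°.
H = 3 + 0.47 × (-53) = -21.91 → -22 → -22 mod 360 = 338°
S = 46 + 0.47 × (70 − 46) = 57.28 → 57%
L = 80 + 0.47 × (34 − 80) = 58.38 → 58%

(338, 57, 58)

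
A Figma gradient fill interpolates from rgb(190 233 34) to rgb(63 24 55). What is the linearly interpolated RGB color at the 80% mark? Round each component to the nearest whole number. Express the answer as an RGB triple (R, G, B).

(88, 66, 51)

80% corresponds to t = 0.8.
R = 190 + 0.8 × (63 − 190) = 190 + 0.8 × -127 = 88.4 → 88
G = 233 + 0.8 × (24 − 233) = 233 + 0.8 × -209 = 65.8 → 66
B = 34 + 0.8 × (55 − 34) = 34 + 0.8 × 21 = 50.8 → 51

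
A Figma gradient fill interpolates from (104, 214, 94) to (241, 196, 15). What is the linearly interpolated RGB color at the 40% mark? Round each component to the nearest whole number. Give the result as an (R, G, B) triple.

(159, 207, 62)

40% corresponds to t = 0.4.
R = 104 + 0.4 × (241 − 104) = 104 + 0.4 × 137 = 158.8 → 159
G = 214 + 0.4 × (196 − 214) = 214 + 0.4 × -18 = 206.8 → 207
B = 94 + 0.4 × (15 − 94) = 94 + 0.4 × -79 = 62.4 → 62
So the blended color is (159, 207, 62), about #9fcf3e.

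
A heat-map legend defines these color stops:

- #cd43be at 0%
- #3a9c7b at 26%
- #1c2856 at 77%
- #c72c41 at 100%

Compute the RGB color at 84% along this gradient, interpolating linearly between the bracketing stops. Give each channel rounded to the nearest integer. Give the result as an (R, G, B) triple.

(80, 41, 80)

84% lies between the 77% and 100% stops, so the local fraction is t = (84 − 77)/(100 − 77) = 7/23 ≈ 0.3043.
#1c2856 → (28, 40, 86); #c72c41 → (199, 44, 65).
R = 28 + 0.3043 × (199 − 28) = 80.035 → 80
G = 40 + 0.3043 × (44 − 40) = 41.217 → 41
B = 86 + 0.3043 × (65 − 86) = 79.61 → 80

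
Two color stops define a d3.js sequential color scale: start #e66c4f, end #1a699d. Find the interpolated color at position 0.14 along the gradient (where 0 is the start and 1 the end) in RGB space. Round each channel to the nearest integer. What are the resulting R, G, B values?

(201, 108, 90)

#e66c4f → (230, 108, 79); #1a699d → (26, 105, 157).
R = 230 + 0.14 × (26 − 230) = 230 + 0.14 × -204 = 201.44 → 201
G = 108 + 0.14 × (105 − 108) = 108 + 0.14 × -3 = 107.58 → 108
B = 79 + 0.14 × (157 − 79) = 79 + 0.14 × 78 = 89.92 → 90
So the blended color is (201, 108, 90), about #c96c5a.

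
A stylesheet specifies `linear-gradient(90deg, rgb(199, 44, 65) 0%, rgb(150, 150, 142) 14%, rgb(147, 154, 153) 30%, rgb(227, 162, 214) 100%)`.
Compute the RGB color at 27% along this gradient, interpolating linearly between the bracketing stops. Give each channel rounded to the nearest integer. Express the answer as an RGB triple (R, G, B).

27% lies between the 14% and 30% stops, so the local fraction is t = (27 − 14)/(30 − 14) = 13/16 ≈ 0.8125.
R = 150 + 0.8125 × (147 − 150) = 147.562 → 148
G = 150 + 0.8125 × (154 − 150) = 153.25 → 153
B = 142 + 0.8125 × (153 − 142) = 150.938 → 151

(148, 153, 151)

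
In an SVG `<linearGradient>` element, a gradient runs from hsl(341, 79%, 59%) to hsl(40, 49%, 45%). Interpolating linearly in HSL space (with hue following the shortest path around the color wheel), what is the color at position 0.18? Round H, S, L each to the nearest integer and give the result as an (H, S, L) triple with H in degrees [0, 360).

(352, 74, 56)

Hue: 40 − 341 = -301°, but |-301| > 180 so the shorter arc goes the other way: Δh = -301 + 360 = 59°.
H = 341 + 0.18 × (59) = 351.62 → 352°
S = 79 + 0.18 × (49 − 79) = 73.6 → 74%
L = 59 + 0.18 × (45 − 59) = 56.48 → 56%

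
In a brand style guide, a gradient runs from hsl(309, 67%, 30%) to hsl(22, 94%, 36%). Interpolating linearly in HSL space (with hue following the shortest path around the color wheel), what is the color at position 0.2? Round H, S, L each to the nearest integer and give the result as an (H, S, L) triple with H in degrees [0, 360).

(324, 72, 31)

Hue: 22 − 309 = -287°, but |-287| > 180 so the shorter arc goes the other way: Δh = -287 + 360 = 73°.
H = 309 + 0.2 × (73) = 323.6 → 324°
S = 67 + 0.2 × (94 − 67) = 72.4 → 72%
L = 30 + 0.2 × (36 − 30) = 31.2 → 31%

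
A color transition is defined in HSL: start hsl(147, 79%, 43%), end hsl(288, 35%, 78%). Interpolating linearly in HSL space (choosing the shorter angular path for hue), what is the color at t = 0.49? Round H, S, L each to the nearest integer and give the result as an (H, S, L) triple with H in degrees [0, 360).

Hue arc: Δh = 288 − 147 = 141° (|Δh| ≤ 180, already the shorter path).
H = 147 + 0.49 × (141) = 216.09 → 216°
S = 79 + 0.49 × (35 − 79) = 57.44 → 57%
L = 43 + 0.49 × (78 − 43) = 60.15 → 60%

(216, 57, 60)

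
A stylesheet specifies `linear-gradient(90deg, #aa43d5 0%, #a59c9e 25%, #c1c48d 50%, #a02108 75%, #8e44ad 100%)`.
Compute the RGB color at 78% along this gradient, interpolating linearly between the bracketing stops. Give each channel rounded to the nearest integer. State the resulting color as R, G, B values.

(158, 37, 28)

78% lies between the 75% and 100% stops, so the local fraction is t = (78 − 75)/(100 − 75) = 3/25 ≈ 0.12.
#a02108 → (160, 33, 8); #8e44ad → (142, 68, 173).
R = 160 + 0.12 × (142 − 160) = 157.84 → 158
G = 33 + 0.12 × (68 − 33) = 37.2 → 37
B = 8 + 0.12 × (173 − 8) = 27.8 → 28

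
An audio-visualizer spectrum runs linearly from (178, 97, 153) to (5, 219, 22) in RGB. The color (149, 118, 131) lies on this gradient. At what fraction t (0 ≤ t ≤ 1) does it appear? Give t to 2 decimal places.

0.17

Invert the lerp on the R channel (largest span, 173): t = (149 − 178) / (5 − 178) = -29/-173 = 0.16763.
Check on G: (118 − 97)/(219 − 97) = 0.1721 ✓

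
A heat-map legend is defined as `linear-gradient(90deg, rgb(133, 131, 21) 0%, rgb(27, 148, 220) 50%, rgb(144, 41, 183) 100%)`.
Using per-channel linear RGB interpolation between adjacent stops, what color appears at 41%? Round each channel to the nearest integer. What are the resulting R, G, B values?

(46, 145, 184)

41% lies between the 0% and 50% stops, so the local fraction is t = (41 − 0)/(50 − 0) = 41/50 ≈ 0.82.
R = 133 + 0.82 × (27 − 133) = 46.08 → 46
G = 131 + 0.82 × (148 − 131) = 144.94 → 145
B = 21 + 0.82 × (220 − 21) = 184.18 → 184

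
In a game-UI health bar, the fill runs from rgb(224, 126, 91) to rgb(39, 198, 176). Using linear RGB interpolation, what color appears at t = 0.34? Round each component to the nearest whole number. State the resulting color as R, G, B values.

R = 224 + 0.34 × (39 − 224) = 224 + 0.34 × -185 = 161.1 → 161
G = 126 + 0.34 × (198 − 126) = 126 + 0.34 × 72 = 150.48 → 150
B = 91 + 0.34 × (176 − 91) = 91 + 0.34 × 85 = 119.9 → 120
So the blended color is (161, 150, 120), about #a19678.

(161, 150, 120)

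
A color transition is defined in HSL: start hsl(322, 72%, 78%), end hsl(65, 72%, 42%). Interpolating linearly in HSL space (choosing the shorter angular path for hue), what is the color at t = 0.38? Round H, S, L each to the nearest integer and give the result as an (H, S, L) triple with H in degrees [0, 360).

Hue: 65 − 322 = -257°, but |-257| > 180 so the shorter arc goes the other way: Δh = -257 + 360 = 103°.
H = 322 + 0.38 × (103) = 361.14 → 361 → 361 mod 360 = 1°
S = 72 + 0.38 × (72 − 72) = 72 → 72%
L = 78 + 0.38 × (42 − 78) = 64.32 → 64%

(1, 72, 64)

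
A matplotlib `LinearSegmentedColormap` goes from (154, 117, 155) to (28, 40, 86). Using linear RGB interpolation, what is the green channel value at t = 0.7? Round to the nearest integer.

63

G = 117 + 0.7 × (40 − 117) = 63.1 → 63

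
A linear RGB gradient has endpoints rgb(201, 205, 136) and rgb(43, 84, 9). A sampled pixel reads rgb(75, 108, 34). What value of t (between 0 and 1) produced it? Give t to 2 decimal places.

0.80

Invert the lerp on the R channel (largest span, 158): t = (75 − 201) / (43 − 201) = -126/-158 = 0.79747.
Check on G: (108 − 205)/(84 − 205) = 0.8017 ✓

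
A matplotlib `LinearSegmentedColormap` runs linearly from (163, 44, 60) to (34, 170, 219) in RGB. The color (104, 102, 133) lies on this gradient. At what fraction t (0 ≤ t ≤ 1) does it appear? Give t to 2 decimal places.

0.46

Invert the lerp on the B channel (largest span, 159): t = (133 − 60) / (219 − 60) = 73/159 = 0.45912.
Check on R: (104 − 163)/(34 − 163) = 0.4574 ✓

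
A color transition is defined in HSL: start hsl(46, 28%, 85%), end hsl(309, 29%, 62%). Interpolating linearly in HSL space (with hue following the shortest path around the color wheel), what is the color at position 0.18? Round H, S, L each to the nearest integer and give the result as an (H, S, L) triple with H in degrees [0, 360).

(29, 28, 81)

Hue: 309 − 46 = 263°, but |263| > 180 so the shorter arc goes the other way: Δh = 263 − 360 = -97°.
H = 46 + 0.18 × (-97) = 28.54 → 29°
S = 28 + 0.18 × (29 − 28) = 28.18 → 28%
L = 85 + 0.18 × (62 − 85) = 80.86 → 81%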